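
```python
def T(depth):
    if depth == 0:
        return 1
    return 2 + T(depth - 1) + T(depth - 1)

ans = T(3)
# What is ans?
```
Call trace (a repeated sub-call is expanded the first time; later identical calls just restate its return value):
T(depth=3)
  T(depth=2)
    T(depth=1)
      T(depth=0)
      -> return 1
      T(depth=0)
      -> return 1
    -> return 4
    T(depth=1) -> return 4  (same call as traced above)
  -> return 10
  T(depth=2) -> return 10  (same call as traced above)
-> return 22

Final answer: 22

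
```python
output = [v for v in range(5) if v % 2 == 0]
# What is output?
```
Trace:
  v=0
  v=1
  v=2
  v=3
  v=4
  output=[0, 2, 4]

Final answer: [0, 2, 4]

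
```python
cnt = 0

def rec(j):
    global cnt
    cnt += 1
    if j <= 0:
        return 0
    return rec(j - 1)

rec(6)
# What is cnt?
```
Call trace:
rec(j=6)
  rec(j=5)
    rec(j=4)
      rec(j=3)
        rec(j=2)
          rec(j=1)
            rec(j=0)
            -> return 0
          -> return 0
        -> return 0
      -> return 0
    -> return 0
  -> return 0
-> return 0

cnt is incremented once per call. rec is entered once for each j = 6, 5, 4, 3, 2, 1, 0 (the j <= 0 call returns without recursing), i.e. 6 + 1 calls.
cnt = 7

Final answer: 7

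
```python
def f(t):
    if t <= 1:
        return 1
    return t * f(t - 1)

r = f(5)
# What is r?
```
Call trace:
f(t=5)
  f(t=4)
    f(t=3)
      f(t=2)
        f(t=1)
        -> return 1
      -> return 2
    -> return 6
  -> return 24
-> return 120

Final answer: 120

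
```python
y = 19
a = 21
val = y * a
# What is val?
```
Trace:
  y=19
  y=19, a=21
  y=19, a=21, val=399

Final answer: 399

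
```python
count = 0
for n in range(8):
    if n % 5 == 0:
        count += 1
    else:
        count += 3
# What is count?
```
Trace:
  count=0
  count=1, n=0
  count=4, n=1
  count=7, n=2
  count=10, n=3
  count=13, n=4
  count=14, n=5
  count=17, n=6
  count=20, n=7

Final answer: 20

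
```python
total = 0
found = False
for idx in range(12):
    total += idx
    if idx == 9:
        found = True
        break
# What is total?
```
Trace:
  total=0
  total=0, found=False
  total=0, found=False, idx=0
  total=1, found=False, idx=1
  total=3, found=False, idx=2
  total=6, found=False, idx=3
  total=10, found=False, idx=4
  total=15, found=False, idx=5
  total=21, found=False, idx=6
  total=28, found=False, idx=7
  total=36, found=False, idx=8
  total=45, found=True, idx=9

Final answer: 45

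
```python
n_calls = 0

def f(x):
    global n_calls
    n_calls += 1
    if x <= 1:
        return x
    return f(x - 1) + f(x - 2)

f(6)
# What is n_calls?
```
Call trace (a repeated sub-call is expanded the first time; later identical calls just restate its return value):
f(x=6)
  f(x=5)
    f(x=4)
      f(x=3)
        f(x=2)
          f(x=1)
          -> return 1
          f(x=0)
          -> return 0
        -> return 1
        f(x=1)
        -> return 1
      -> return 2
      f(x=2) -> return 1  (same call as traced above)
    -> return 3
    f(x=3) -> return 2  (same call as traced above)
  -> return 5
  f(x=4) -> return 3  (same call as traced above)
-> return 8

n_calls is incremented once per call, so count the calls in each subtree. Let C(x) = number of calls made by f(x).
C(0) = C(1) = 1 (base case, no recursion); C(x) = 1 + C(x - 1) + C(x - 2) otherwise.
C(2) = 1 + C(1) + C(0) = 1 + 1 + 1 = 3
C(3) = 1 + C(2) + C(1) = 1 + 3 + 1 = 5
C(4) = 1 + C(3) + C(2) = 1 + 5 + 3 = 9
C(5) = 1 + C(4) + C(3) = 1 + 9 + 5 = 15
C(6) = 1 + C(5) + C(4) = 1 + 15 + 9 = 25
n_calls = C(6) = 25

Final answer: 25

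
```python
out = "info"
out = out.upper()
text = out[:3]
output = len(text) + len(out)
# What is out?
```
Trace:
  out='info'
  out='INFO'
  out='INFO', text='INF'
  out='INFO', text='INF', output=7

Final answer: 'INFO'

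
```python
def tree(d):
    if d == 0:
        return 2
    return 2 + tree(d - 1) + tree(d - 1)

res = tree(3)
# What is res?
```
Call trace (a repeated sub-call is expanded the first time; later identical calls just restate its return value):
tree(d=3)
  tree(d=2)
    tree(d=1)
      tree(d=0)
      -> return 2
      tree(d=0)
      -> return 2
    -> return 6
    tree(d=1) -> return 6  (same call as traced above)
  -> return 14
  tree(d=2) -> return 14  (same call as traced above)
-> return 30

Final answer: 30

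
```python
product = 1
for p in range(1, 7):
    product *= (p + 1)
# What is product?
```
Trace:
  product=1
  product=2, p=1
  product=6, p=2
  product=24, p=3
  product=120, p=4
  product=720, p=5
  product=5040, p=6

Final answer: 5040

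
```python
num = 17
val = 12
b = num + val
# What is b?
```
Trace:
  num=17
  num=17, val=12
  num=17, val=12, b=29

Final answer: 29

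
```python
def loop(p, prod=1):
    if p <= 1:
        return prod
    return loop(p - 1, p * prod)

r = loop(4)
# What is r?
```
Call trace:
loop(p=4, prod=1)
  loop(p=3, prod=4)
    loop(p=2, prod=12)
      loop(p=1, prod=24)
      -> return 24
    -> return 24
  -> return 24
-> return 24

Final answer: 24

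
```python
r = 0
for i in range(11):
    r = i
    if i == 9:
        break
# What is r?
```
Trace:
  r=0
  r=0, i=0
  r=1, i=1
  r=2, i=2
  r=3, i=3
  r=4, i=4
  r=5, i=5
  r=6, i=6
  r=7, i=7
  r=8, i=8
  r=9, i=9

Final answer: 9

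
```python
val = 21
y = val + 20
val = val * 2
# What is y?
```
Trace:
  val=21
  val=21, y=41
  val=42, y=41

Final answer: 41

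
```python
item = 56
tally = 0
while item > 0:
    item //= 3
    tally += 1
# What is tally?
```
Trace:
  item=56
  item=56, tally=0
  item=18, tally=1
  item=6, tally=2
  item=2, tally=3
  item=0, tally=4

Final answer: 4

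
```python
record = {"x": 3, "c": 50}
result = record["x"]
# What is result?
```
Trace:
  record={'x': 3, 'c': 50}
  record={'x': 3, 'c': 50}, result=3

Final answer: 3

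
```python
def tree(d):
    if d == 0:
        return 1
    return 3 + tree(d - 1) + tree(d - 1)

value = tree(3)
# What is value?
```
Call trace (a repeated sub-call is expanded the first time; later identical calls just restate its return value):
tree(d=3)
  tree(d=2)
    tree(d=1)
      tree(d=0)
      -> return 1
      tree(d=0)
      -> return 1
    -> return 5
    tree(d=1) -> return 5  (same call as traced above)
  -> return 13
  tree(d=2) -> return 13  (same call as traced above)
-> return 29

Final answer: 29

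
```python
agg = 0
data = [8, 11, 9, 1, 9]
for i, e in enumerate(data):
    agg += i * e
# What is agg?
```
Trace:
  agg=0
  agg=0, i=0, e=8
  agg=11, i=1, e=11
  agg=29, i=2, e=9
  agg=32, i=3, e=1
  agg=68, i=4, e=9

Final answer: 68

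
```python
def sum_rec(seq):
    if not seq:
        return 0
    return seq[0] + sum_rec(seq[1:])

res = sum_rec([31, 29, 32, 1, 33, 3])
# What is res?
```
Call trace:
sum_rec(seq=[31, 29, 32, 1, 33, 3])
  sum_rec(seq=[29, 32, 1, 33, 3])
    sum_rec(seq=[32, 1, 33, 3])
      sum_rec(seq=[1, 33, 3])
        sum_rec(seq=[33, 3])
          sum_rec(seq=[3])
            sum_rec(seq=[])
            -> return 0
          -> return 3
        -> return 36
      -> return 37
    -> return 69
  -> return 98
-> return 129

Final answer: 129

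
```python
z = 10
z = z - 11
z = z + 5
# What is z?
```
Trace:
  z=10
  z=-1
  z=4

Final answer: 4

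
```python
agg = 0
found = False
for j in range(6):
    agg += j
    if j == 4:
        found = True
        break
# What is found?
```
Trace:
  agg=0
  agg=0, found=False
  agg=0, found=False, j=0
  agg=1, found=False, j=1
  agg=3, found=False, j=2
  agg=6, found=False, j=3
  agg=10, found=True, j=4

Final answer: True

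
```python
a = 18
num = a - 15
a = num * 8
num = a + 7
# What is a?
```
Trace:
  a=18
  a=18, num=3
  a=24, num=3
  a=24, num=31

Final answer: 24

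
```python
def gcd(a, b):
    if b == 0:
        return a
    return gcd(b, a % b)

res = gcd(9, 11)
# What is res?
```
Call trace:
gcd(a=9, b=11)
  gcd(a=11, b=9)
    gcd(a=9, b=2)
      gcd(a=2, b=1)
        gcd(a=1, b=0)
        -> return 1
      -> return 1
    -> return 1
  -> return 1
-> return 1

Final answer: 1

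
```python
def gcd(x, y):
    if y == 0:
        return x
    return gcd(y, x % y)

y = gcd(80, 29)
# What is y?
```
Call trace:
gcd(x=80, y=29)
  gcd(x=29, y=22)
    gcd(x=22, y=7)
      gcd(x=7, y=1)
        gcd(x=1, y=0)
        -> return 1
      -> return 1
    -> return 1
  -> return 1
-> return 1

Final answer: 1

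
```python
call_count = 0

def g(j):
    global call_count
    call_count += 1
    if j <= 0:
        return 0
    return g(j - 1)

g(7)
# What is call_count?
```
Call trace:
g(j=7)
  g(j=6)
    g(j=5)
      g(j=4)
        g(j=3)
          g(j=2)
            g(j=1)
              g(j=0)
              -> return 0
            -> return 0
          -> return 0
        -> return 0
      -> return 0
    -> return 0
  -> return 0
-> return 0

call_count is incremented once per call. g is entered once for each j = 7, 6, 5, 4, 3, 2, 1, 0 (the j <= 0 call returns without recursing), i.e. 7 + 1 calls.
call_count = 8

Final answer: 8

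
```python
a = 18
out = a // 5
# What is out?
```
Trace:
  a=18
  a=18, out=3

Final answer: 3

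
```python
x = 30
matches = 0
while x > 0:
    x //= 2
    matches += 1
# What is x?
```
Trace:
  x=30
  x=30, matches=0
  x=15, matches=1
  x=7, matches=2
  x=3, matches=3
  x=1, matches=4
  x=0, matches=5

Final answer: 0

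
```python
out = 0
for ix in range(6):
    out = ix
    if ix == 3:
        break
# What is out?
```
Trace:
  out=0
  out=0, ix=0
  out=1, ix=1
  out=2, ix=2
  out=3, ix=3

Final answer: 3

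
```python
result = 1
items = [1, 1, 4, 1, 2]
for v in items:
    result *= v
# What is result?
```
Trace:
  result=1
  result=1, v=1
  result=1, v=1
  result=4, v=4
  result=4, v=1
  result=8, v=2

Final answer: 8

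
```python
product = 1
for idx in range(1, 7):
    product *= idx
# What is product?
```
Trace:
  product=1
  product=1, idx=1
  product=2, idx=2
  product=6, idx=3
  product=24, idx=4
  product=120, idx=5
  product=720, idx=6

Final answer: 720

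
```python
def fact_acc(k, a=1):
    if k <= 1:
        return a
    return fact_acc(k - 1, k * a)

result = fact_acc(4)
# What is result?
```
Call trace:
fact_acc(k=4, a=1)
  fact_acc(k=3, a=4)
    fact_acc(k=2, a=12)
      fact_acc(k=1, a=24)
      -> return 24
    -> return 24
  -> return 24
-> return 24

Final answer: 24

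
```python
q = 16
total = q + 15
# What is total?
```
Trace:
  q=16
  q=16, total=31

Final answer: 31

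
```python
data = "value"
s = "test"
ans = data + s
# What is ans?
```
Trace:
  data='value'
  data='value', s='test'
  data='value', s='test', ans='valuetest'

Final answer: 'valuetest'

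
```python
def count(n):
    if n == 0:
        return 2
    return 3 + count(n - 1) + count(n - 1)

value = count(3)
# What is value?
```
Call trace (a repeated sub-call is expanded the first time; later identical calls just restate its return value):
count(n=3)
  count(n=2)
    count(n=1)
      count(n=0)
      -> return 2
      count(n=0)
      -> return 2
    -> return 7
    count(n=1) -> return 7  (same call as traced above)
  -> return 17
  count(n=2) -> return 17  (same call as traced above)
-> return 37

Final answer: 37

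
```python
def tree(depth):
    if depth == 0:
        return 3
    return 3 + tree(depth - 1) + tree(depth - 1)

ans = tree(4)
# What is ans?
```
Call trace (a repeated sub-call is expanded the first time; later identical calls just restate its return value):
tree(depth=4)
  tree(depth=3)
    tree(depth=2)
      tree(depth=1)
        tree(depth=0)
        -> return 3
        tree(depth=0)
        -> return 3
      -> return 9
      tree(depth=1) -> return 9  (same call as traced above)
    -> return 21
    tree(depth=2) -> return 21  (same call as traced above)
  -> return 45
  tree(depth=3) -> return 45  (same call as traced above)
-> return 93

Final answer: 93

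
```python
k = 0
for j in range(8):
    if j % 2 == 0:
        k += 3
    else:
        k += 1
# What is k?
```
Trace:
  k=0
  k=3, j=0
  k=4, j=1
  k=7, j=2
  k=8, j=3
  k=11, j=4
  k=12, j=5
  k=15, j=6
  k=16, j=7

Final answer: 16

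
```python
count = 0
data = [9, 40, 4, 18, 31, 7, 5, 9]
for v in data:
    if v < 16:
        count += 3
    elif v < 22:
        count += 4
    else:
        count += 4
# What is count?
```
Trace:
  count=0
  count=3, v=9
  count=7, v=40
  count=10, v=4
  count=14, v=18
  count=18, v=31
  count=21, v=7
  count=24, v=5
  count=27, v=9

Final answer: 27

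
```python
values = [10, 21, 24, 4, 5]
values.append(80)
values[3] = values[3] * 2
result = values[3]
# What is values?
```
Trace:
  values=[10, 21, 24, 4, 5]
  values=[10, 21, 24, 4, 5, 80]
  values=[10, 21, 24, 8, 5, 80]
  values=[10, 21, 24, 8, 5, 80], result=8

Final answer: [10, 21, 24, 8, 5, 80]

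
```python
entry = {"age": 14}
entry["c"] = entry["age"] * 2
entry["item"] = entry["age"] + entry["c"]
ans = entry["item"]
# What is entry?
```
Trace:
  entry={'age': 14}
  entry={'age': 14, 'c': 28}
  entry={'age': 14, 'c': 28, 'item': 42}
  entry={'age': 14, 'c': 28, 'item': 42}, ans=42

Final answer: {'age': 14, 'c': 28, 'item': 42}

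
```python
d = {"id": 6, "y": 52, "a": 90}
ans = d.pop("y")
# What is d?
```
Trace:
  d={'id': 6, 'y': 52, 'a': 90}
  d={'id': 6, 'a': 90}, ans=52

Final answer: {'id': 6, 'a': 90}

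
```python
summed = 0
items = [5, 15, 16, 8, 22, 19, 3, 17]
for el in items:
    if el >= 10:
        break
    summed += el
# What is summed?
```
Trace:
  summed=0
  summed=5, el=5
  summed=5, el=15

Final answer: 5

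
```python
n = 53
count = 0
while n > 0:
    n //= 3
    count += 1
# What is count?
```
Trace:
  n=53
  n=53, count=0
  n=17, count=1
  n=5, count=2
  n=1, count=3
  n=0, count=4

Final answer: 4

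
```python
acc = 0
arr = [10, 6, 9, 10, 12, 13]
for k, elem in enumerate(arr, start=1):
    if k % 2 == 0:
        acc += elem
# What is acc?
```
Trace:
  acc=0
  acc=0, k=1, elem=10
  acc=6, k=2, elem=6
  acc=6, k=3, elem=9
  acc=16, k=4, elem=10
  acc=16, k=5, elem=12
  acc=29, k=6, elem=13

Final answer: 29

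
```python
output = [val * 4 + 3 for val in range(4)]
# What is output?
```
Trace:
  val=0
  val=1
  val=2
  val=3
  output=[3, 7, 11, 15]

Final answer: [3, 7, 11, 15]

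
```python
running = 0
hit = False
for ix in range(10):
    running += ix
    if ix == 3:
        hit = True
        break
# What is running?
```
Trace:
  running=0
  running=0, hit=False
  running=0, hit=False, ix=0
  running=1, hit=False, ix=1
  running=3, hit=False, ix=2
  running=6, hit=True, ix=3

Final answer: 6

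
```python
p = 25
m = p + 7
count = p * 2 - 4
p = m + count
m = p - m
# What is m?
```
Trace:
  p=25
  p=25, m=32
  p=25, m=32, count=46
  p=78, m=32, count=46
  p=78, m=46, count=46

Final answer: 46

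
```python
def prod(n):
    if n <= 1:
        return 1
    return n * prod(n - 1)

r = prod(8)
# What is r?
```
Call trace:
prod(n=8)
  prod(n=7)
    prod(n=6)
      prod(n=5)
        prod(n=4)
          prod(n=3)
            prod(n=2)
              prod(n=1)
              -> return 1
            -> return 2
          -> return 6
        -> return 24
      -> return 120
    -> return 720
  -> return 5040
-> return 40320

Final answer: 40320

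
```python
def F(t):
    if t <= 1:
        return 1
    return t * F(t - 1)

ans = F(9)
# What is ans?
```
Call trace:
F(t=9)
  F(t=8)
    F(t=7)
      F(t=6)
        F(t=5)
          F(t=4)
            F(t=3)
              F(t=2)
                F(t=1)
                -> return 1
              -> return 2
            -> return 6
          -> return 24
        -> return 120
      -> return 720
    -> return 5040
  -> return 40320
-> return 362880

Final answer: 362880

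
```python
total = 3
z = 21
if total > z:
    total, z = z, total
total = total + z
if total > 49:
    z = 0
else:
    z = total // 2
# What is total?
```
Trace:
  total=3
  total=3, z=21
  total=3, z=21
  total=24, z=21
  total=24, z=12

Final answer: 24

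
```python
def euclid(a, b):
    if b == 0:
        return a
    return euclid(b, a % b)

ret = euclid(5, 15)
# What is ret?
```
Call trace:
euclid(a=5, b=15)
  euclid(a=15, b=5)
    euclid(a=5, b=0)
    -> return 5
  -> return 5
-> return 5

Final answer: 5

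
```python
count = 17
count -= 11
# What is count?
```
Trace:
  count=17
  count=6

Final answer: 6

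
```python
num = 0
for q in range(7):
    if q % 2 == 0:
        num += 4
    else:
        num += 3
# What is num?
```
Trace:
  num=0
  num=4, q=0
  num=7, q=1
  num=11, q=2
  num=14, q=3
  num=18, q=4
  num=21, q=5
  num=25, q=6

Final answer: 25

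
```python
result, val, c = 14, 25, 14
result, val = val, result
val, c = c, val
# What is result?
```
Trace:
  result=14, val=25, c=14
  result=25, val=14, c=14
  result=25, val=14, c=14

Final answer: 25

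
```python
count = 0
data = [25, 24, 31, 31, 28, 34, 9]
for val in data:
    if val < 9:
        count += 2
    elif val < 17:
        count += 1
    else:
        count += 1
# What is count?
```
Trace:
  count=0
  count=1, val=25
  count=2, val=24
  count=3, val=31
  count=4, val=31
  count=5, val=28
  count=6, val=34
  count=7, val=9

Final answer: 7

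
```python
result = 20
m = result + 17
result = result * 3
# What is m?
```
Trace:
  result=20
  result=20, m=37
  result=60, m=37

Final answer: 37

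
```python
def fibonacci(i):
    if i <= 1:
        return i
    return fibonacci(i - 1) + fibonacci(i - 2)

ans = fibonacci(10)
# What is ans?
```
Call trace (a repeated sub-call is expanded the first time; later identical calls just restate its return value):
fibonacci(i=10)
  fibonacci(i=9)
    fibonacci(i=8)
      fibonacci(i=7)
        fibonacci(i=6)
          fibonacci(i=5)
            fibonacci(i=4)
              fibonacci(i=3)
                fibonacci(i=2)
                  fibonacci(i=1)
                  -> return 1
                  fibonacci(i=0)
                  -> return 0
                -> return 1
                fibonacci(i=1)
                -> return 1
              -> return 2
              fibonacci(i=2) -> return 1  (same call as traced above)
            -> return 3
            fibonacci(i=3) -> return 2  (same call as traced above)
          -> return 5
          fibonacci(i=4) -> return 3  (same call as traced above)
        -> return 8
        fibonacci(i=5) -> return 5  (same call as traced above)
      -> return 13
      fibonacci(i=6) -> return 8  (same call as traced above)
    -> return 21
    fibonacci(i=7) -> return 13  (same call as traced above)
  -> return 34
  fibonacci(i=8) -> return 21  (same call as traced above)
-> return 55

Final answer: 55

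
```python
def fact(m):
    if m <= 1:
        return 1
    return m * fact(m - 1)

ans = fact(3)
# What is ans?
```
Call trace:
fact(m=3)
  fact(m=2)
    fact(m=1)
    -> return 1
  -> return 2
-> return 6

Final answer: 6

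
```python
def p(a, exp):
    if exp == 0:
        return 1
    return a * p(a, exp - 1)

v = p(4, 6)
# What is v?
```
Call trace:
p(a=4, exp=6)
  p(a=4, exp=5)
    p(a=4, exp=4)
      p(a=4, exp=3)
        p(a=4, exp=2)
          p(a=4, exp=1)
            p(a=4, exp=0)
            -> return 1
          -> return 4
        -> return 16
      -> return 64
    -> return 256
  -> return 1024
-> return 4096

Final answer: 4096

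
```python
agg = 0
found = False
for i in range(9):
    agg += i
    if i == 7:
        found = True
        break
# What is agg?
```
Trace:
  agg=0
  agg=0, found=False
  agg=0, found=False, i=0
  agg=1, found=False, i=1
  agg=3, found=False, i=2
  agg=6, found=False, i=3
  agg=10, found=False, i=4
  agg=15, found=False, i=5
  agg=21, found=False, i=6
  agg=28, found=True, i=7

Final answer: 28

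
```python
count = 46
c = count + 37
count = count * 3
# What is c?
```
Trace:
  count=46
  count=46, c=83
  count=138, c=83

Final answer: 83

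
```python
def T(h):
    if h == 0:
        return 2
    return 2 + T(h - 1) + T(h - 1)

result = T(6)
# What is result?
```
Call trace (a repeated sub-call is expanded the first time; later identical calls just restate its return value):
T(h=6)
  T(h=5)
    T(h=4)
      T(h=3)
        T(h=2)
          T(h=1)
            T(h=0)
            -> return 2
            T(h=0)
            -> return 2
          -> return 6
          T(h=1) -> return 6  (same call as traced above)
        -> return 14
        T(h=2) -> return 14  (same call as traced above)
      -> return 30
      T(h=3) -> return 30  (same call as traced above)
    -> return 62
    T(h=4) -> return 62  (same call as traced above)
  -> return 126
  T(h=5) -> return 126  (same call as traced above)
-> return 254

Final answer: 254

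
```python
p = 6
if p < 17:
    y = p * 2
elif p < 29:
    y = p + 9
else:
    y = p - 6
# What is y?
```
Trace:
  p=6
  p=6, y=12

Final answer: 12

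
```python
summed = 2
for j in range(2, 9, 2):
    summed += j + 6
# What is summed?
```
Trace:
  summed=2
  summed=10, j=2
  summed=20, j=4
  summed=32, j=6
  summed=46, j=8

Final answer: 46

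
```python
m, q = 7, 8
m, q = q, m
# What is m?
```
Trace:
  m=7, q=8
  m=8, q=7

Final answer: 8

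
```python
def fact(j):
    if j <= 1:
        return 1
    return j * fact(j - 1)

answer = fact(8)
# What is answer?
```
Call trace:
fact(j=8)
  fact(j=7)
    fact(j=6)
      fact(j=5)
        fact(j=4)
          fact(j=3)
            fact(j=2)
              fact(j=1)
              -> return 1
            -> return 2
          -> return 6
        -> return 24
      -> return 120
    -> return 720
  -> return 5040
-> return 40320

Final answer: 40320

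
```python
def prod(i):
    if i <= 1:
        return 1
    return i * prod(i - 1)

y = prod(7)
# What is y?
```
Call trace:
prod(i=7)
  prod(i=6)
    prod(i=5)
      prod(i=4)
        prod(i=3)
          prod(i=2)
            prod(i=1)
            -> return 1
          -> return 2
        -> return 6
      -> return 24
    -> return 120
  -> return 720
-> return 5040

Final answer: 5040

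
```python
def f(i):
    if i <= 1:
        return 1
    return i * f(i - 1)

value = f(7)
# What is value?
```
Call trace:
f(i=7)
  f(i=6)
    f(i=5)
      f(i=4)
        f(i=3)
          f(i=2)
            f(i=1)
            -> return 1
          -> return 2
        -> return 6
      -> return 24
    -> return 120
  -> return 720
-> return 5040

Final answer: 5040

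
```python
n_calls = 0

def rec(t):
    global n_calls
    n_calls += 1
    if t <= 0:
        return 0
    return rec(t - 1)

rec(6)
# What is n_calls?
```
Call trace:
rec(t=6)
  rec(t=5)
    rec(t=4)
      rec(t=3)
        rec(t=2)
          rec(t=1)
            rec(t=0)
            -> return 0
          -> return 0
        -> return 0
      -> return 0
    -> return 0
  -> return 0
-> return 0

n_calls is incremented once per call. rec is entered once for each t = 6, 5, 4, 3, 2, 1, 0 (the t <= 0 call returns without recursing), i.e. 6 + 1 calls.
n_calls = 7

Final answer: 7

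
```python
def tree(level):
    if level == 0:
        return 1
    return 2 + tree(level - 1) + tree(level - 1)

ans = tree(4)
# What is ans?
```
Call trace (a repeated sub-call is expanded the first time; later identical calls just restate its return value):
tree(level=4)
  tree(level=3)
    tree(level=2)
      tree(level=1)
        tree(level=0)
        -> return 1
        tree(level=0)
        -> return 1
      -> return 4
      tree(level=1) -> return 4  (same call as traced above)
    -> return 10
    tree(level=2) -> return 10  (same call as traced above)
  -> return 22
  tree(level=3) -> return 22  (same call as traced above)
-> return 46

Final answer: 46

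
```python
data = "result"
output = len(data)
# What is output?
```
Trace:
  data='result'
  data='result', output=6

Final answer: 6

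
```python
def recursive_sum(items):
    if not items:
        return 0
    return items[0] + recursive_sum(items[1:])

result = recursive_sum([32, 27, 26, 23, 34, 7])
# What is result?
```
Call trace:
recursive_sum(items=[32, 27, 26, 23, 34, 7])
  recursive_sum(items=[27, 26, 23, 34, 7])
    recursive_sum(items=[26, 23, 34, 7])
      recursive_sum(items=[23, 34, 7])
        recursive_sum(items=[34, 7])
          recursive_sum(items=[7])
            recursive_sum(items=[])
            -> return 0
          -> return 7
        -> return 41
      -> return 64
    -> return 90
  -> return 117
-> return 149

Final answer: 149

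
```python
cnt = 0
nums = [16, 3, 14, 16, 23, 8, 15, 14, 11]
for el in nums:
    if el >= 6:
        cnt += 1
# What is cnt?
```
Trace:
  cnt=0
  cnt=1, el=16
  cnt=1, el=3
  cnt=2, el=14
  cnt=3, el=16
  cnt=4, el=23
  cnt=5, el=8
  cnt=6, el=15
  cnt=7, el=14
  cnt=8, el=11

Final answer: 8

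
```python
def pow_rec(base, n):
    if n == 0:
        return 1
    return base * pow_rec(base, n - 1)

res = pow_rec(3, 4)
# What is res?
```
Call trace:
pow_rec(base=3, n=4)
  pow_rec(base=3, n=3)
    pow_rec(base=3, n=2)
      pow_rec(base=3, n=1)
        pow_rec(base=3, n=0)
        -> return 1
      -> return 3
    -> return 9
  -> return 27
-> return 81

Final answer: 81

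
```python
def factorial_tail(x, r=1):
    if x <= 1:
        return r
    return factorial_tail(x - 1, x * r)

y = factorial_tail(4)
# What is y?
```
Call trace:
factorial_tail(x=4, r=1)
  factorial_tail(x=3, r=4)
    factorial_tail(x=2, r=12)
      factorial_tail(x=1, r=24)
      -> return 24
    -> return 24
  -> return 24
-> return 24

Final answer: 24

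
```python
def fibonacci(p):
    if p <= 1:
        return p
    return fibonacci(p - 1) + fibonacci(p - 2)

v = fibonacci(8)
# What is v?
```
Call trace (a repeated sub-call is expanded the first time; later identical calls just restate its return value):
fibonacci(p=8)
  fibonacci(p=7)
    fibonacci(p=6)
      fibonacci(p=5)
        fibonacci(p=4)
          fibonacci(p=3)
            fibonacci(p=2)
              fibonacci(p=1)
              -> return 1
              fibonacci(p=0)
              -> return 0
            -> return 1
            fibonacci(p=1)
            -> return 1
          -> return 2
          fibonacci(p=2) -> return 1  (same call as traced above)
        -> return 3
        fibonacci(p=3) -> return 2  (same call as traced above)
      -> return 5
      fibonacci(p=4) -> return 3  (same call as traced above)
    -> return 8
    fibonacci(p=5) -> return 5  (same call as traced above)
  -> return 13
  fibonacci(p=6) -> return 8  (same call as traced above)
-> return 21

Final answer: 21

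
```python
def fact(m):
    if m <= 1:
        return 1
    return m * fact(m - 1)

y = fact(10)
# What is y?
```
Call trace:
fact(m=10)
  fact(m=9)
    fact(m=8)
      fact(m=7)
        fact(m=6)
          fact(m=5)
            fact(m=4)
              fact(m=3)
                fact(m=2)
                  fact(m=1)
                  -> return 1
                -> return 2
              -> return 6
            -> return 24
          -> return 120
        -> return 720
      -> return 5040
    -> return 40320
  -> return 362880
-> return 3628800

Final answer: 3628800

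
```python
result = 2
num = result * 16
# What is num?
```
Trace:
  result=2
  result=2, num=32

Final answer: 32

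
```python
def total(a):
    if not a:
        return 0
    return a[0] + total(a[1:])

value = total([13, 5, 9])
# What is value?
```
Call trace:
total(a=[13, 5, 9])
  total(a=[5, 9])
    total(a=[9])
      total(a=[])
      -> return 0
    -> return 9
  -> return 14
-> return 27

Final answer: 27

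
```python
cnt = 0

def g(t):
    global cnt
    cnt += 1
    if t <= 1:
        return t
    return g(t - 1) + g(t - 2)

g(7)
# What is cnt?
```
Call trace (a repeated sub-call is expanded the first time; later identical calls just restate its return value):
g(t=7)
  g(t=6)
    g(t=5)
      g(t=4)
        g(t=3)
          g(t=2)
            g(t=1)
            -> return 1
            g(t=0)
            -> return 0
          -> return 1
          g(t=1)
          -> return 1
        -> return 2
        g(t=2) -> return 1  (same call as traced above)
      -> return 3
      g(t=3) -> return 2  (same call as traced above)
    -> return 5
    g(t=4) -> return 3  (same call as traced above)
  -> return 8
  g(t=5) -> return 5  (same call as traced above)
-> return 13

cnt is incremented once per call, so count the calls in each subtree. Let C(t) = number of calls made by g(t).
C(0) = C(1) = 1 (base case, no recursion); C(t) = 1 + C(t - 1) + C(t - 2) otherwise.
C(2) = 1 + C(1) + C(0) = 1 + 1 + 1 = 3
C(3) = 1 + C(2) + C(1) = 1 + 3 + 1 = 5
C(4) = 1 + C(3) + C(2) = 1 + 5 + 3 = 9
C(5) = 1 + C(4) + C(3) = 1 + 9 + 5 = 15
C(6) = 1 + C(5) + C(4) = 1 + 15 + 9 = 25
C(7) = 1 + C(6) + C(5) = 1 + 25 + 15 = 41
cnt = C(7) = 41

Final answer: 41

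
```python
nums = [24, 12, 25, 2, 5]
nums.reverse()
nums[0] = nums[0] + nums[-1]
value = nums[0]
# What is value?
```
Trace:
  nums=[24, 12, 25, 2, 5]
  nums=[5, 2, 25, 12, 24]
  nums=[29, 2, 25, 12, 24]
  nums=[29, 2, 25, 12, 24], value=29

Final answer: 29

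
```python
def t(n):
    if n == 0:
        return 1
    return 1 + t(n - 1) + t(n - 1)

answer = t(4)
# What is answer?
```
Call trace (a repeated sub-call is expanded the first time; later identical calls just restate its return value):
t(n=4)
  t(n=3)
    t(n=2)
      t(n=1)
        t(n=0)
        -> return 1
        t(n=0)
        -> return 1
      -> return 3
      t(n=1) -> return 3  (same call as traced above)
    -> return 7
    t(n=2) -> return 7  (same call as traced above)
  -> return 15
  t(n=3) -> return 15  (same call as traced above)
-> return 31

Final answer: 31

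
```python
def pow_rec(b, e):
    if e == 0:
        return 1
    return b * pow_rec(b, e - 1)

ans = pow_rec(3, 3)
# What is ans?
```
Call trace:
pow_rec(b=3, e=3)
  pow_rec(b=3, e=2)
    pow_rec(b=3, e=1)
      pow_rec(b=3, e=0)
      -> return 1
    -> return 3
  -> return 9
-> return 27

Final answer: 27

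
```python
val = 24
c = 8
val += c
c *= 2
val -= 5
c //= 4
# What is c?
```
Trace:
  val=24
  val=24, c=8
  val=32, c=8
  val=32, c=16
  val=27, c=16
  val=27, c=4

Final answer: 4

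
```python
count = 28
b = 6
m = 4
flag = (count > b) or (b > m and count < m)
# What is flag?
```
Trace:
  count=28
  count=28, b=6
  count=28, b=6, m=4
  count=28, b=6, m=4, flag=True

Final answer: True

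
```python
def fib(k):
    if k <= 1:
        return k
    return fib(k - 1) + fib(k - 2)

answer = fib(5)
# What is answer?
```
Call trace (a repeated sub-call is expanded the first time; later identical calls just restate its return value):
fib(k=5)
  fib(k=4)
    fib(k=3)
      fib(k=2)
        fib(k=1)
        -> return 1
        fib(k=0)
        -> return 0
      -> return 1
      fib(k=1)
      -> return 1
    -> return 2
    fib(k=2) -> return 1  (same call as traced above)
  -> return 3
  fib(k=3) -> return 2  (same call as traced above)
-> return 5

Final answer: 5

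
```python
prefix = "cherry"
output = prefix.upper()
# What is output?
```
Trace:
  prefix='cherry'
  prefix='cherry', output='CHERRY'

Final answer: 'CHERRY'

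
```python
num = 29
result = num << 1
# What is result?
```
Trace:
  num=29
  num=29, result=58

Final answer: 58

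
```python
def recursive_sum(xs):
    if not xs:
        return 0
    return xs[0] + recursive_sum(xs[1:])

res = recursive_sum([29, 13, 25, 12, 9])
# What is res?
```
Call trace:
recursive_sum(xs=[29, 13, 25, 12, 9])
  recursive_sum(xs=[13, 25, 12, 9])
    recursive_sum(xs=[25, 12, 9])
      recursive_sum(xs=[12, 9])
        recursive_sum(xs=[9])
          recursive_sum(xs=[])
          -> return 0
        -> return 9
      -> return 21
    -> return 46
  -> return 59
-> return 88

Final answer: 88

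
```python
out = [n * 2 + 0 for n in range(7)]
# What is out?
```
Trace:
  n=0
  n=1
  n=2
  n=3
  n=4
  n=5
  n=6
  out=[0, 2, 4, 6, 8, 10, 12]

Final answer: [0, 2, 4, 6, 8, 10, 12]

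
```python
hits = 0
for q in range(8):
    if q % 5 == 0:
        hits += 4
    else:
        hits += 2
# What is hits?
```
Trace:
  hits=0
  hits=4, q=0
  hits=6, q=1
  hits=8, q=2
  hits=10, q=3
  hits=12, q=4
  hits=16, q=5
  hits=18, q=6
  hits=20, q=7

Final answer: 20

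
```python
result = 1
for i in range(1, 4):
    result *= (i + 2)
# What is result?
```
Trace:
  result=1
  result=3, i=1
  result=12, i=2
  result=60, i=3

Final answer: 60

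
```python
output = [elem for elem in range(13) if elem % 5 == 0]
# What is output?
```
Trace:
  elem=0
  elem=1
  elem=2
  elem=3
  elem=4
  elem=5
  elem=6
  elem=7
  elem=8
  elem=9
  elem=10
  elem=11
  elem=12
  output=[0, 5, 10]

Final answer: [0, 5, 10]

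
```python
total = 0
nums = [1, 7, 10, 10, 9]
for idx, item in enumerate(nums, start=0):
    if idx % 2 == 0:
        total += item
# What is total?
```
Trace:
  total=0
  total=1, idx=0, item=1
  total=1, idx=1, item=7
  total=11, idx=2, item=10
  total=11, idx=3, item=10
  total=20, idx=4, item=9

Final answer: 20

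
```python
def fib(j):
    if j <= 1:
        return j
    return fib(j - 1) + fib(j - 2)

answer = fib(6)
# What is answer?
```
Call trace (a repeated sub-call is expanded the first time; later identical calls just restate its return value):
fib(j=6)
  fib(j=5)
    fib(j=4)
      fib(j=3)
        fib(j=2)
          fib(j=1)
          -> return 1
          fib(j=0)
          -> return 0
        -> return 1
        fib(j=1)
        -> return 1
      -> return 2
      fib(j=2) -> return 1  (same call as traced above)
    -> return 3
    fib(j=3) -> return 2  (same call as traced above)
  -> return 5
  fib(j=4) -> return 3  (same call as traced above)
-> return 8

Final answer: 8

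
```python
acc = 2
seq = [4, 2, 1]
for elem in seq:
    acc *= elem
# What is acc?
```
Trace:
  acc=2
  acc=8, elem=4
  acc=16, elem=2
  acc=16, elem=1

Final answer: 16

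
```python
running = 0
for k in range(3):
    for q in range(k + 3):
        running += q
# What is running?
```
Trace:
  running=0
  running=0, k=0, q=0
  running=1, k=0, q=1
  running=3, k=0, q=2
  running=3, k=1, q=0
  running=4, k=1, q=1
  running=6, k=1, q=2
  running=9, k=1, q=3
  running=9, k=2, q=0
  running=10, k=2, q=1
  running=12, k=2, q=2
  running=15, k=2, q=3
  running=19, k=2, q=4

Final answer: 19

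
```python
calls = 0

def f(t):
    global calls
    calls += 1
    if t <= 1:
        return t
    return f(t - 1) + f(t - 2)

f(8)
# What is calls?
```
Call trace (a repeated sub-call is expanded the first time; later identical calls just restate its return value):
f(t=8)
  f(t=7)
    f(t=6)
      f(t=5)
        f(t=4)
          f(t=3)
            f(t=2)
              f(t=1)
              -> return 1
              f(t=0)
              -> return 0
            -> return 1
            f(t=1)
            -> return 1
          -> return 2
          f(t=2) -> return 1  (same call as traced above)
        -> return 3
        f(t=3) -> return 2  (same call as traced above)
      -> return 5
      f(t=4) -> return 3  (same call as traced above)
    -> return 8
    f(t=5) -> return 5  (same call as traced above)
  -> return 13
  f(t=6) -> return 8  (same call as traced above)
-> return 21

calls is incremented once per call, so count the calls in each subtree. Let C(t) = number of calls made by f(t).
C(0) = C(1) = 1 (base case, no recursion); C(t) = 1 + C(t - 1) + C(t - 2) otherwise.
C(2) = 1 + C(1) + C(0) = 1 + 1 + 1 = 3
C(3) = 1 + C(2) + C(1) = 1 + 3 + 1 = 5
C(4) = 1 + C(3) + C(2) = 1 + 5 + 3 = 9
C(5) = 1 + C(4) + C(3) = 1 + 9 + 5 = 15
C(6) = 1 + C(5) + C(4) = 1 + 15 + 9 = 25
C(7) = 1 + C(6) + C(5) = 1 + 25 + 15 = 41
C(8) = 1 + C(7) + C(6) = 1 + 41 + 25 = 67
calls = C(8) = 67

Final answer: 67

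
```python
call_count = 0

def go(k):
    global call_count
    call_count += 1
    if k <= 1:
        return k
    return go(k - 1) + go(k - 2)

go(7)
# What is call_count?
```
Call trace (a repeated sub-call is expanded the first time; later identical calls just restate its return value):
go(k=7)
  go(k=6)
    go(k=5)
      go(k=4)
        go(k=3)
          go(k=2)
            go(k=1)
            -> return 1
            go(k=0)
            -> return 0
          -> return 1
          go(k=1)
          -> return 1
        -> return 2
        go(k=2) -> return 1  (same call as traced above)
      -> return 3
      go(k=3) -> return 2  (same call as traced above)
    -> return 5
    go(k=4) -> return 3  (same call as traced above)
  -> return 8
  go(k=5) -> return 5  (same call as traced above)
-> return 13

call_count is incremented once per call, so count the calls in each subtree. Let C(k) = number of calls made by go(k).
C(0) = C(1) = 1 (base case, no recursion); C(k) = 1 + C(k - 1) + C(k - 2) otherwise.
C(2) = 1 + C(1) + C(0) = 1 + 1 + 1 = 3
C(3) = 1 + C(2) + C(1) = 1 + 3 + 1 = 5
C(4) = 1 + C(3) + C(2) = 1 + 5 + 3 = 9
C(5) = 1 + C(4) + C(3) = 1 + 9 + 5 = 15
C(6) = 1 + C(5) + C(4) = 1 + 15 + 9 = 25
C(7) = 1 + C(6) + C(5) = 1 + 25 + 15 = 41
call_count = C(7) = 41

Final answer: 41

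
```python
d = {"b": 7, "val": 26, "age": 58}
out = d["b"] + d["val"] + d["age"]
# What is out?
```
Trace:
  d={'b': 7, 'val': 26, 'age': 58}
  d={'b': 7, 'val': 26, 'age': 58}, out=91

Final answer: 91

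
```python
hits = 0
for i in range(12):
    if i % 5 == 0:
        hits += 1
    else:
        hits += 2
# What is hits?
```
Trace:
  hits=0
  hits=1, i=0
  hits=3, i=1
  hits=5, i=2
  hits=7, i=3
  hits=9, i=4
  hits=10, i=5
  hits=12, i=6
  hits=14, i=7
  hits=16, i=8
  hits=18, i=9
  hits=19, i=10
  hits=21, i=11

Final answer: 21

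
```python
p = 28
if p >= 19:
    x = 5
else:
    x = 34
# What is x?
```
Trace:
  p=28
  p=28, x=5

Final answer: 5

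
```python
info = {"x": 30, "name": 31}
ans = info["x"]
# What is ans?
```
Trace:
  info={'x': 30, 'name': 31}
  info={'x': 30, 'name': 31}, ans=30

Final answer: 30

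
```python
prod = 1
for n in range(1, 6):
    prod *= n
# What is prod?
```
Trace:
  prod=1
  prod=1, n=1
  prod=2, n=2
  prod=6, n=3
  prod=24, n=4
  prod=120, n=5

Final answer: 120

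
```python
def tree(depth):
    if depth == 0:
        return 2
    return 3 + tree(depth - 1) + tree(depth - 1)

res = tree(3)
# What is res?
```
Call trace (a repeated sub-call is expanded the first time; later identical calls just restate its return value):
tree(depth=3)
  tree(depth=2)
    tree(depth=1)
      tree(depth=0)
      -> return 2
      tree(depth=0)
      -> return 2
    -> return 7
    tree(depth=1) -> return 7  (same call as traced above)
  -> return 17
  tree(depth=2) -> return 17  (same call as traced above)
-> return 37

Final answer: 37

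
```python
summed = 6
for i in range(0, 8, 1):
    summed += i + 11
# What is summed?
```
Trace:
  summed=6
  summed=17, i=0
  summed=29, i=1
  summed=42, i=2
  summed=56, i=3
  summed=71, i=4
  summed=87, i=5
  summed=104, i=6
  summed=122, i=7

Final answer: 122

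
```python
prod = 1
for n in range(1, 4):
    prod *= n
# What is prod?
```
Trace:
  prod=1
  prod=1, n=1
  prod=2, n=2
  prod=6, n=3

Final answer: 6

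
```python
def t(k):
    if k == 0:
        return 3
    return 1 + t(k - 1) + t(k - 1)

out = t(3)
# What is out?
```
Call trace (a repeated sub-call is expanded the first time; later identical calls just restate its return value):
t(k=3)
  t(k=2)
    t(k=1)
      t(k=0)
      -> return 3
      t(k=0)
      -> return 3
    -> return 7
    t(k=1) -> return 7  (same call as traced above)
  -> return 15
  t(k=2) -> return 15  (same call as traced above)
-> return 31

Final answer: 31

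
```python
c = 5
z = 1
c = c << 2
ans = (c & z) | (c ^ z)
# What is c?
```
Trace:
  c=5
  c=5, z=1
  c=20, z=1
  c=20, z=1, ans=21

Final answer: 20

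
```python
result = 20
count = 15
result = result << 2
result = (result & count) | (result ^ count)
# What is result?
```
Trace:
  result=20
  result=20, count=15
  result=80, count=15
  result=95, count=15

Final answer: 95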